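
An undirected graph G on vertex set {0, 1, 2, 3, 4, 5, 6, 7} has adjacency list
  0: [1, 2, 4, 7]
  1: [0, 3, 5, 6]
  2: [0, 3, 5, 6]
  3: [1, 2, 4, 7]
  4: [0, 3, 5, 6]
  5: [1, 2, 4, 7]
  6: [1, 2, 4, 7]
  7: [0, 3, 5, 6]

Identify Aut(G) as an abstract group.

(S_4 × S_4) ⋊ Z_2

G is 4-regular and bipartite with parts {1, 2, 4, 7} and {0, 3, 5, 6} (each part is independent and every cross-pair is an edge), so G = K_{4,4}. Aut(K_{4,4}) is the wreath product S_4 ≀ Z_2: permute within each part, then optionally swap the parts; |Aut| = 2·(4!)² = 1152.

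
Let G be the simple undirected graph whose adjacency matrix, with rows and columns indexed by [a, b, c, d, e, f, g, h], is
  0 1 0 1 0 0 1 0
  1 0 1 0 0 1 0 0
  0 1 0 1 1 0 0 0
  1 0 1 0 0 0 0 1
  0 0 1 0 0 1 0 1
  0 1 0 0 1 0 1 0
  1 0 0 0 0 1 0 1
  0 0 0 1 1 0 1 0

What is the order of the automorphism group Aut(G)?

G is 3-regular and bipartite on 2^3 = 8 vertices with girth 4; it is the hypercube graph Q_3. Aut(Q_3) consists of the signed permutations of the 3 coordinate axes: 3! permutations times 2^3 sign flips, so |Aut| = 2^3·3! = 48.

48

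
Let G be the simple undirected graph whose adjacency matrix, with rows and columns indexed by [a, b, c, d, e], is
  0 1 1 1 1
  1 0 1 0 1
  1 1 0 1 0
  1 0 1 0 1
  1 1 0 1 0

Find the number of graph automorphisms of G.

8

Vertex a is the unique vertex of degree 4; the remaining 4 vertices each have degree 3 and induce a cycle, so G is the wheel on 5 vertices with hub a. Every automorphism fixes the hub and acts on the rim 4-cycle, so Aut(G) ≅ Aut(C_4) = D_4 of order 8.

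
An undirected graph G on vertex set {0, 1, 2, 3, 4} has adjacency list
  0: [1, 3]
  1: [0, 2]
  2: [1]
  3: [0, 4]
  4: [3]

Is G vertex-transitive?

No

Automorphisms preserve degree, but G has vertices of degree 1 and vertices of degree 2; no automorphism maps one to the other, so G is not vertex-transitive.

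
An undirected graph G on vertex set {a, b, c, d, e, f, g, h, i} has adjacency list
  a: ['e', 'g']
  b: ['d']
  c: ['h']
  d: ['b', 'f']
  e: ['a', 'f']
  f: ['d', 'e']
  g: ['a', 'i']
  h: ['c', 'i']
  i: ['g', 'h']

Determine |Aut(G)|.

2

The degree sequence is [2, 1, 1, 2, 2, 2, 2, 2, 2]; the two degree-1 vertices b and c are the ends of a path, so G = P_9. A path has exactly one nontrivial symmetry — reversal — giving Aut(G) of order 2.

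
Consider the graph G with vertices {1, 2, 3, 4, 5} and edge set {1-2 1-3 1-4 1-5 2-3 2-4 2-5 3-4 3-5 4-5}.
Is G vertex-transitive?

Yes

All 5 vertices are pairwise adjacent: G = K_5. Every bijection on the vertex set is an automorphism of K_5; hence Aut(K_5) ≅ S_5, order 120. This group acts transitively on the 5 vertices.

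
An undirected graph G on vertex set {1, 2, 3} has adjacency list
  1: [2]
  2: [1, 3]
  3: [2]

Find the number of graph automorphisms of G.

2

The degree sequence is [1, 2, 1]; the two degree-1 vertices 1 and 3 are the ends of a path, so G = P_3. A path has exactly one nontrivial symmetry — reversal — giving Aut(G) of order 2.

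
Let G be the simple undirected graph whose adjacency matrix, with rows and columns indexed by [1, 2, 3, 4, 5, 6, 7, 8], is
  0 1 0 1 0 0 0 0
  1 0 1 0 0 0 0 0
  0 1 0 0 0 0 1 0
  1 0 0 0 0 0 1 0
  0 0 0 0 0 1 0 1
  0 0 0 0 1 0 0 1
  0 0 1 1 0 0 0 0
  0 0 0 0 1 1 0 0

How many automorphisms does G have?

G has two connected components, {1, 2, 3, 4, 7} and {5, 6, 8}; each is 2-regular, so G = C_5 ⊔ C_3. The components are non-isomorphic (different sizes), so Aut(G) = Aut(C_5) × Aut(C_3) = D_5 × D_3 of order 10·6 = 60.

60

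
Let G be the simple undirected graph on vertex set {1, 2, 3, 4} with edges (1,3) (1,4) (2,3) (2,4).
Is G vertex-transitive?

Yes

Every vertex has degree 2 and the graph is connected, so G is the 4-cycle C_4. The automorphisms of the 4-cycle are exactly the symmetries of a regular 4-gon: the dihedral group D_4, |D_4| = 8. This group acts transitively on the 4 vertices.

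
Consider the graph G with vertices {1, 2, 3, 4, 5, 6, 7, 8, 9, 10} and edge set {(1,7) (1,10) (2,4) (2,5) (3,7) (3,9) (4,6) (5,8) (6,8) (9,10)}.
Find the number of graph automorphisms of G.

G has two connected components, {1, 3, 7, 9, 10} and {2, 4, 5, 6, 8}; each is 2-regular, so G = C_5 ⊔ C_5. Aut of a disjoint union of two copies of C_5 is the wreath product D_5 ≀ Z_2, of order 2·10² = 200.

200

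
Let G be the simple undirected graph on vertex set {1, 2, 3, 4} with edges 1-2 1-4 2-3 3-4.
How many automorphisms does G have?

G is 2-regular and bipartite with parts {1, 3} and {2, 4} (each part is independent and every cross-pair is an edge), so G = K_{2,2}. Aut(K_{2,2}) is the wreath product S_2 ≀ Z_2: permute within each part, then optionally swap the parts; |Aut| = 2·(2!)² = 8.

8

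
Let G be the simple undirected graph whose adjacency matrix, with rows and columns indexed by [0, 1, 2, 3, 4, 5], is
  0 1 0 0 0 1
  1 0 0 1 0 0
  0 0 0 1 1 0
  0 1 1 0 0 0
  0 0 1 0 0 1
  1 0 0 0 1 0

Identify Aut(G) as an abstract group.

D_6

G is 2-regular and connected on 6 vertices, i.e. the cycle C_6. The automorphisms of the 6-cycle are exactly the symmetries of a regular 6-gon: the dihedral group D_6, |D_6| = 12.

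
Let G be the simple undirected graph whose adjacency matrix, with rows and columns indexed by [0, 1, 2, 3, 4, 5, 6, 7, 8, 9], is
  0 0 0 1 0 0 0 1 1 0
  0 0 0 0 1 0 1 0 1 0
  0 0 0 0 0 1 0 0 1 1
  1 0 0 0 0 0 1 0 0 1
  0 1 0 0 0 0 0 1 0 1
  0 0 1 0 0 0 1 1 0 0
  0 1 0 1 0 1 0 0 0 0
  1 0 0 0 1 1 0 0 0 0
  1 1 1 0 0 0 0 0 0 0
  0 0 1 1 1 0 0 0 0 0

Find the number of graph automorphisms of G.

120

G is 3-regular on 10 vertices with no triangles and no 4-cycles (girth 5): this is the Petersen graph. It is a classical fact that the Petersen graph has automorphism group S_5 (order 120), arising from its description as the Kneser graph K(5,2).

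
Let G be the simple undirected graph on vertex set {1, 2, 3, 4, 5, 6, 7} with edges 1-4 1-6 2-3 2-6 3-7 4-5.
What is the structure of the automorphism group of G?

Z_2

The degree sequence is [2, 2, 2, 2, 1, 2, 1]; the two degree-1 vertices 5 and 7 are the ends of a path, so G = P_7. A path has exactly one nontrivial symmetry — reversal — giving Aut(G) of order 2.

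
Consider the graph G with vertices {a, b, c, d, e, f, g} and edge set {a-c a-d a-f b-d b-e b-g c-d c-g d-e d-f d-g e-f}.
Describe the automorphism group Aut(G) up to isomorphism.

Vertex d is the unique vertex of degree 6; the remaining 6 vertices each have degree 3 and induce a cycle, so G is the wheel on 7 vertices with hub d. With the hub fixed, the remaining symmetry is that of the rim cycle C_6, giving the dihedral group D_6.

D_6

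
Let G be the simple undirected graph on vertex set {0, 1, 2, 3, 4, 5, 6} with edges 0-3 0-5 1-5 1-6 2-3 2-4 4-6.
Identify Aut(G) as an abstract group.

Every vertex has degree 2 and the graph is connected, so G is the 7-cycle C_7. The automorphisms of the 7-cycle are exactly the symmetries of a regular 7-gon: the dihedral group D_7, |D_7| = 14.

the dihedral group of order 14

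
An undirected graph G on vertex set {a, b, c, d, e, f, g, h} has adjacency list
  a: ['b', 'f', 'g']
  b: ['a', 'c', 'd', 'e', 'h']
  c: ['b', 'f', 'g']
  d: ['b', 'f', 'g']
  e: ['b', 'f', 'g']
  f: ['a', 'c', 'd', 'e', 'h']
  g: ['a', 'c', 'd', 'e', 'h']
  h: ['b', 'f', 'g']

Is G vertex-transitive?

Automorphisms preserve degree, but G has vertices of degree 3 and vertices of degree 5; no automorphism maps one to the other, so G is not vertex-transitive.

No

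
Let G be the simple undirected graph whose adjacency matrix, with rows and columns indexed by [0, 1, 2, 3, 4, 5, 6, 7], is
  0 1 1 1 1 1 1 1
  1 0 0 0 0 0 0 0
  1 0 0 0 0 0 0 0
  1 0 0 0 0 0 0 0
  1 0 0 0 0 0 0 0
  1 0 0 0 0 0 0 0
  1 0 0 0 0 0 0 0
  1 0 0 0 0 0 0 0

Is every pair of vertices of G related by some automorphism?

Vertex 0 is the only vertex of degree 7, so every automorphism fixes it; G is not vertex-transitive.

No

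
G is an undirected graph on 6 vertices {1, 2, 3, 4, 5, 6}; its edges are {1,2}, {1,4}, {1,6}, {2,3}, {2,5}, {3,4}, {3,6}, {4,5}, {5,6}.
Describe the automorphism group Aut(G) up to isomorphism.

G is 3-regular and bipartite with parts {1, 3, 5} and {2, 4, 6} (each part is independent and every cross-pair is an edge), so G = K_{3,3}. Aut(K_{3,3}) is the wreath product S_3 ≀ Z_2: permute within each part, then optionally swap the parts; |Aut| = 2·(3!)² = 72.

(S_3 × S_3) ⋊ Z_2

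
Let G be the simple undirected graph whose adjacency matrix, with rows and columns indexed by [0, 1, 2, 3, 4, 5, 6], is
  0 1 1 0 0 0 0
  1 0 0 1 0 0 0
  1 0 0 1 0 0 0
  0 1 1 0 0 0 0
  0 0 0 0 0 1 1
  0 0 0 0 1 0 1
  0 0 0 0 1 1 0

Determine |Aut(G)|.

G has two connected components, {0, 1, 2, 3} and {4, 5, 6}; each is 2-regular, so G = C_4 ⊔ C_3. The components are non-isomorphic (different sizes), so Aut(G) = Aut(C_3) × Aut(C_4) = D_3 × D_4 of order 6·8 = 48.

48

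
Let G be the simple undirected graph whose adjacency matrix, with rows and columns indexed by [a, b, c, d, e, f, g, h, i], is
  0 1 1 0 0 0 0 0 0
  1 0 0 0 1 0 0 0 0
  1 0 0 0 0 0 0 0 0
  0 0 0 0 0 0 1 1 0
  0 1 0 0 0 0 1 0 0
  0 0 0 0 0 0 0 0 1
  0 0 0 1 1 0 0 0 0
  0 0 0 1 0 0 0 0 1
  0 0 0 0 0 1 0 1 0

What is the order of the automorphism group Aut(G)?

2

The degree sequence is [2, 2, 1, 2, 2, 1, 2, 2, 2]; the two degree-1 vertices c and f are the ends of a path, so G = P_9. The only nontrivial automorphism of a path is the end-to-end reflection, so Aut(G) ≅ Z_2.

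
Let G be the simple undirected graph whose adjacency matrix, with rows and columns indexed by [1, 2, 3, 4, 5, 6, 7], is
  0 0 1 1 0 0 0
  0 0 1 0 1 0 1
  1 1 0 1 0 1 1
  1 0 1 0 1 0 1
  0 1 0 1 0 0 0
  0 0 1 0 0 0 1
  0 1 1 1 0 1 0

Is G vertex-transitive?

Vertex 2 is the only vertex of degree 3, so every automorphism fixes it; G is not vertex-transitive.

No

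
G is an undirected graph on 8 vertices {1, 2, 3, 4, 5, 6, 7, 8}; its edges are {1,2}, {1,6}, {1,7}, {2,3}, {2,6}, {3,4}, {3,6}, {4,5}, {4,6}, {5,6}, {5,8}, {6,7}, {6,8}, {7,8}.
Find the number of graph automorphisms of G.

Vertex 6 is the unique vertex of degree 7; the remaining 7 vertices each have degree 3 and induce a cycle, so G is the wheel on 8 vertices with hub 6. With the hub fixed, the remaining symmetry is that of the rim cycle C_7, giving the dihedral group D_7.

14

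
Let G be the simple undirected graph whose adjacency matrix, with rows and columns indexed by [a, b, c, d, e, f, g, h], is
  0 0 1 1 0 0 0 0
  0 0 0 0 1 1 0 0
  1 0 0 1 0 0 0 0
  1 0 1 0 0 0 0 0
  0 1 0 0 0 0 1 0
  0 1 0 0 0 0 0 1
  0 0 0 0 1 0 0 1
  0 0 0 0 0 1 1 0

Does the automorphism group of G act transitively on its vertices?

No

G has two connected components, {b, e, f, g, h} and {a, c, d}; each is 2-regular, so G = C_5 ⊔ C_3. The orbit of a under Aut(G) is {a, c, d}, which does not contain b, so G is not vertex-transitive.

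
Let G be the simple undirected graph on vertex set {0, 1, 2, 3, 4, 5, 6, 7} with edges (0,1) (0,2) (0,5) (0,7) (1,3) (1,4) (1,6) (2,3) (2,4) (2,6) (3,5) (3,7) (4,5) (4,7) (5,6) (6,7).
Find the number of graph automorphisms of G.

1152

G is 4-regular and bipartite with parts {1, 2, 5, 7} and {0, 3, 4, 6} (each part is independent and every cross-pair is an edge), so G = K_{4,4}. Each part can be permuted independently (S_4 × S_4) and the two equal-size parts can also be swapped, giving (S_4 × S_4) ⋊ Z_2 of order 2·(4!)² = 1152.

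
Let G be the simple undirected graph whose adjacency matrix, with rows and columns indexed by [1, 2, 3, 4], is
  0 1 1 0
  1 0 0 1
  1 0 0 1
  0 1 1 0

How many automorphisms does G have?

8

Every vertex has degree 2 and the graph is connected, so G is the 4-cycle C_4. C_4 has 4 rotations and 4 reflections, so Aut(C_4) ≅ D_4 of order 8.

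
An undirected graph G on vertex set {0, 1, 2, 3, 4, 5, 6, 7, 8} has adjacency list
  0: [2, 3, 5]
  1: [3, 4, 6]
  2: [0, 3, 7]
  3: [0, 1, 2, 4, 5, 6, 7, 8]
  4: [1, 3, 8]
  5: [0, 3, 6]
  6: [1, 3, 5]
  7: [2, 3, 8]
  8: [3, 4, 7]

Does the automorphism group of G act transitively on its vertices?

No

Vertex 3 is the only vertex of degree 8, so every automorphism fixes it; G is not vertex-transitive.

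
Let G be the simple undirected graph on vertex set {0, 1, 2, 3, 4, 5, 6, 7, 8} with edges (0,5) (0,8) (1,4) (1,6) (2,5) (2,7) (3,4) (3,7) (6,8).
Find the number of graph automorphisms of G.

Every vertex has degree 2 and the graph is connected, so G is the 9-cycle C_9. The automorphisms of the 9-cycle are exactly the symmetries of a regular 9-gon: the dihedral group D_9, |D_9| = 18.

18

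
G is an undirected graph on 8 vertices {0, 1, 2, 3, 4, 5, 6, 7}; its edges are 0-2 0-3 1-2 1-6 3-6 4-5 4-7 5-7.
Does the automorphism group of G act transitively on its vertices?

G has two connected components, {0, 1, 2, 3, 6} and {4, 5, 7}; each is 2-regular, so G = C_5 ⊔ C_3. The orbit of 0 under Aut(G) is {0, 1, 2, 3, 6}, which does not contain 4, so G is not vertex-transitive.

No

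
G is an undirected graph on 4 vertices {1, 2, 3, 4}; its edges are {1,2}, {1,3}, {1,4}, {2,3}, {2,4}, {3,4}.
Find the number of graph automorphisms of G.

24

Every vertex has degree 3, so G is the complete graph K_4. Any permutation of the 4 vertices preserves K_4, so Aut(K_4) = S_4 of order 4! = 24.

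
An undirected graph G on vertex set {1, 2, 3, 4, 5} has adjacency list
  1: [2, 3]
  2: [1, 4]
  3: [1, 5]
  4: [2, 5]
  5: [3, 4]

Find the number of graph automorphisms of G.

Every vertex has degree 2 and the graph is connected, so G is the 5-cycle C_5. The automorphisms of the 5-cycle are exactly the symmetries of a regular 5-gon: the dihedral group D_5, |D_5| = 10.

10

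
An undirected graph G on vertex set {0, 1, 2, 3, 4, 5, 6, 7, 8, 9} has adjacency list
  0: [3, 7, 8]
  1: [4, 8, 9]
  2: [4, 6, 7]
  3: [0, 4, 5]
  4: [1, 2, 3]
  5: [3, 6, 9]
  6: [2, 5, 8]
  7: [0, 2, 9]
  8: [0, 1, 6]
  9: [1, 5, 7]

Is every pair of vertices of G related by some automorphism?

G is 3-regular on 10 vertices with no triangles and no 4-cycles (girth 5): this is the Petersen graph. It is a classical fact that the Petersen graph has automorphism group S_5 (order 120), arising from its description as the Kneser graph K(5,2). This group acts transitively on the 10 vertices.

Yes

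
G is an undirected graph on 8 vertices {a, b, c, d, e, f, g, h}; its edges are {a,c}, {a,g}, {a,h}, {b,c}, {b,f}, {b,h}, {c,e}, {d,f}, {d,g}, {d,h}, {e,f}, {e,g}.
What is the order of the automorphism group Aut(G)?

48

G is 3-regular and bipartite on 2^3 = 8 vertices with girth 4; it is the hypercube graph Q_3. Aut(Q_3) consists of the signed permutations of the 3 coordinate axes: 3! permutations times 2^3 sign flips, so |Aut| = 2^3·3! = 48.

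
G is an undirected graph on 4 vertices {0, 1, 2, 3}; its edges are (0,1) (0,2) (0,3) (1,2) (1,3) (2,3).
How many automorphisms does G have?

Every vertex has degree 3, so G is the complete graph K_4. Any permutation of the 4 vertices preserves K_4, so Aut(K_4) = S_4 of order 4! = 24.

24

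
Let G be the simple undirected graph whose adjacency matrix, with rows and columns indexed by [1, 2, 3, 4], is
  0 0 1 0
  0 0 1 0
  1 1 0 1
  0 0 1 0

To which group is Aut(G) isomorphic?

S_3

Vertex 3 has degree 3 and every other vertex has degree 1, so G is the star K_{1,3} with centre 3. Any automorphism fixes the centre and permutes the 3 leaves freely, so Aut(G) ≅ S_3 of order 3! = 6.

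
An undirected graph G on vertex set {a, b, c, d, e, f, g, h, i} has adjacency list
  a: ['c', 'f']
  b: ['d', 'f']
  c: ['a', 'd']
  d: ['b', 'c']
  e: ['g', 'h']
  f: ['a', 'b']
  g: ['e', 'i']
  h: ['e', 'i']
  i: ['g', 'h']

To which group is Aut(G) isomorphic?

D_4 × D_5

G has two connected components, {a, b, c, d, f} and {e, g, h, i}; each is 2-regular, so G = C_5 ⊔ C_4. No automorphism exchanges components of different sizes, hence Aut(G) is the direct product D_4 × D_5, order 80.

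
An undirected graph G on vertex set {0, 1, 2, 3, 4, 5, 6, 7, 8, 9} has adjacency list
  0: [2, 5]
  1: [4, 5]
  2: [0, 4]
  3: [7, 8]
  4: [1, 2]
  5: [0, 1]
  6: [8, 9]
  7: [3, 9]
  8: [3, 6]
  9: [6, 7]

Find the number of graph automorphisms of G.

G has two connected components, {0, 1, 2, 4, 5} and {3, 6, 7, 8, 9}; each is 2-regular, so G = C_5 ⊔ C_5. With two isomorphic components, Aut(G) = Aut(C_5) ≀ S_2 = (D_5 × D_5) ⋊ Z_2: permute each cycle by D_5, then optionally swap the two cycles. Order 2·(2·5)² = 200.

200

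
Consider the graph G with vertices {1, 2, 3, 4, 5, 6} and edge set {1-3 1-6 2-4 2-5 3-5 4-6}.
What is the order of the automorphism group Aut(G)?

12

Every vertex has degree 2 and the graph is connected, so G is the 6-cycle C_6. C_6 has 6 rotations and 6 reflections, so Aut(C_6) ≅ D_6 of order 12.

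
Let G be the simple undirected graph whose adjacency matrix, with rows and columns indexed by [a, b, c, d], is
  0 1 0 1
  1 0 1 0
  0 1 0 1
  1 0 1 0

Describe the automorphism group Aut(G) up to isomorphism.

G is 2-regular and connected on 4 vertices, i.e. the cycle C_4. The automorphisms of the 4-cycle are exactly the symmetries of a regular 4-gon: the dihedral group D_4, |D_4| = 8.

D_4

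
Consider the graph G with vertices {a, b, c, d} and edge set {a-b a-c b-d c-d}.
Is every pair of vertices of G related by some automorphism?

Yes

G is 2-regular and bipartite on 2^2 = 4 vertices with girth 4; it is the hypercube graph Q_2. Aut(Q_2) consists of the signed permutations of the 2 coordinate axes: 2! permutations times 2^2 sign flips, so |Aut| = 2^2·2! = 8. Under this action every vertex can be carried to every other, so G is vertex-transitive.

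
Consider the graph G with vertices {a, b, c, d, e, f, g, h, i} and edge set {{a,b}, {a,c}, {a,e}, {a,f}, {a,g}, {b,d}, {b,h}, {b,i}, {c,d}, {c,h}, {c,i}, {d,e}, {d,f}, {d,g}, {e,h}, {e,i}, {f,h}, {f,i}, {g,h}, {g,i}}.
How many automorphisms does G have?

The vertices split by degree into {a, d, h, i} (degree 5) and {b, c, e, f, g} (degree 4); every edge runs between the two parts, so G is the complete bipartite graph K_{4,5}. Automorphisms preserve the bipartition setwise (since the parts differ in size) and act as S_5 × S_4 within it; |Aut| = 2880.

2880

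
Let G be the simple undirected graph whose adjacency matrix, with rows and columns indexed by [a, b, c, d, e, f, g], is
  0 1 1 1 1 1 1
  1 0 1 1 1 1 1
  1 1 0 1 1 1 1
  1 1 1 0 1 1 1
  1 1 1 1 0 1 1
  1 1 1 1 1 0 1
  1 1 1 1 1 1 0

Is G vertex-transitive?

Every vertex has degree 6, so G is the complete graph K_7. Any permutation of the 7 vertices preserves K_7, so Aut(K_7) = S_7 of order 7! = 5040. This group acts transitively on the 7 vertices.

Yes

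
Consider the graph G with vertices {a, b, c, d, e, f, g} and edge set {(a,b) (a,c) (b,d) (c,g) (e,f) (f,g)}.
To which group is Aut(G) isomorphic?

the cyclic group of order 2

The degree sequence is [2, 2, 2, 1, 1, 2, 2]; the two degree-1 vertices d and e are the ends of a path, so G = P_7. The only nontrivial automorphism of a path is the end-to-end reflection, so Aut(G) ≅ Z_2.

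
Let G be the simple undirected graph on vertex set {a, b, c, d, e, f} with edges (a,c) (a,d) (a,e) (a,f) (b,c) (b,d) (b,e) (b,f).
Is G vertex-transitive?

No

Automorphisms preserve degree, but G has vertices of degree 2 and vertices of degree 4; no automorphism maps one to the other, so G is not vertex-transitive.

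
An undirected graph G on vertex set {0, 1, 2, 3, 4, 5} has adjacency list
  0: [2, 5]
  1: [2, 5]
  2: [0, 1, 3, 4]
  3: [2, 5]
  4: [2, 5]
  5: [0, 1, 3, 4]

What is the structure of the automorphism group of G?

S_4 × S_2

The vertices split by degree into {2, 5} (degree 4) and {0, 1, 3, 4} (degree 2); every edge runs between the two parts, so G is the complete bipartite graph K_{2,4}. Automorphisms preserve the bipartition setwise (since the parts differ in size) and act as S_4 × S_2 within it; |Aut| = 48.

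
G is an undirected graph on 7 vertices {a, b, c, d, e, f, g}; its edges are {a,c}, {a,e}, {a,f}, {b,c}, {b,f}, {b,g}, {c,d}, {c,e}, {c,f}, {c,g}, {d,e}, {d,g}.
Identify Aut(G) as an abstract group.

Vertex c is the unique vertex of degree 6; the remaining 6 vertices each have degree 3 and induce a cycle, so G is the wheel on 7 vertices with hub c. Every automorphism fixes the hub and acts on the rim 6-cycle, so Aut(G) ≅ Aut(C_6) = D_6 of order 12.

the dihedral group of order 12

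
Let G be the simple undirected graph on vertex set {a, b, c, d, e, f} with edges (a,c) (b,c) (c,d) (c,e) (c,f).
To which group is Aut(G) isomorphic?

S_5

Vertex c has degree 5 and every other vertex has degree 1, so G is the star K_{1,5} with centre c. Any automorphism fixes the centre and permutes the 5 leaves freely, so Aut(G) ≅ S_5 of order 5! = 120.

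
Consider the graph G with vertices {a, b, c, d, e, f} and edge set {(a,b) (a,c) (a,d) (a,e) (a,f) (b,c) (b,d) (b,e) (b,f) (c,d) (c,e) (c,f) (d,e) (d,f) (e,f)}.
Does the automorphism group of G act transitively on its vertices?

All 6 vertices are pairwise adjacent: G = K_6. Any permutation of the 6 vertices preserves K_6, so Aut(K_6) = S_6 of order 6! = 720. This group acts transitively on the 6 vertices.

Yes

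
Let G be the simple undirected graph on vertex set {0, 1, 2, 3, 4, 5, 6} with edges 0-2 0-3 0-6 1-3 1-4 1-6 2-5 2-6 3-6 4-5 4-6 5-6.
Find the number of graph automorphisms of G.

12

Vertex 6 is the unique vertex of degree 6; the remaining 6 vertices each have degree 3 and induce a cycle, so G is the wheel on 7 vertices with hub 6. With the hub fixed, the remaining symmetry is that of the rim cycle C_6, giving the dihedral group D_6.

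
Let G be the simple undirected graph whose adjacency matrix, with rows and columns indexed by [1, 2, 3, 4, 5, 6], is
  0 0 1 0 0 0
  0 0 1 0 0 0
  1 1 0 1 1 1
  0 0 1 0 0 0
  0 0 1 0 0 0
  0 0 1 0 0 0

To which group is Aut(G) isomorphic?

Vertex 3 has degree 5 and every other vertex has degree 1, so G is the star K_{1,5} with centre 3. The 5 leaves are pairwise interchangeable while the centre is fixed, giving Aut(G) = S_5.

S_5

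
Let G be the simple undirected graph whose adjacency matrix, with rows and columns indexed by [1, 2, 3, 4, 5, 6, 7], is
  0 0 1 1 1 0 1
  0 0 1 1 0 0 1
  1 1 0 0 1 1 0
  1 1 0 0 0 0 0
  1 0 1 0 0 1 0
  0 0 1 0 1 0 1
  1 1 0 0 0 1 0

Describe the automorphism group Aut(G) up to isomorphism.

The degree sequence is [4, 3, 4, 2, 3, 3, 3]. Checking the degree-preserving permutations of the vertex set shows that none except the identity preserves every edge, so Aut(G) is trivial.

{e}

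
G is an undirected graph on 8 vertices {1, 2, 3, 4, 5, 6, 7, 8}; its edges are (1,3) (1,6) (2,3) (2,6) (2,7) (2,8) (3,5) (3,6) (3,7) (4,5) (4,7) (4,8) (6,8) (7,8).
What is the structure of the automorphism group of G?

1

Degrees alone do not determine every vertex (e.g. 1 and 5 both have degree 2), but their neighbour-degree multisets differ: N(1) has degrees [4, 5] while N(5) has degrees [3, 5]. Repeating this refinement separates all vertices, so the only automorphism is the identity.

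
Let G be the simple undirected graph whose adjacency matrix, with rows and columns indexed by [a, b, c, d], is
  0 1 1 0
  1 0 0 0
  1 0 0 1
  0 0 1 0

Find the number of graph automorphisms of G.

The degree sequence is [2, 1, 2, 1]; the two degree-1 vertices b and d are the ends of a path, so G = P_4. The only nontrivial automorphism of a path is the end-to-end reflection, so Aut(G) ≅ Z_2.

2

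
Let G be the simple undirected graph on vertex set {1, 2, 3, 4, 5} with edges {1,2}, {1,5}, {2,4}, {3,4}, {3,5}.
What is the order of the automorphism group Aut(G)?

10

G is 2-regular and connected on 5 vertices, i.e. the cycle C_5. The automorphisms of the 5-cycle are exactly the symmetries of a regular 5-gon: the dihedral group D_5, |D_5| = 10.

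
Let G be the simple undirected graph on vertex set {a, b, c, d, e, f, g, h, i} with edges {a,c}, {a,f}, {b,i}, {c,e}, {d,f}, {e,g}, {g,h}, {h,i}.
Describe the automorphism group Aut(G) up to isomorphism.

The degree sequence is [2, 1, 2, 1, 2, 2, 2, 2, 2]; the two degree-1 vertices b and d are the ends of a path, so G = P_9. A path has exactly one nontrivial symmetry — reversal — giving Aut(G) of order 2.

C_2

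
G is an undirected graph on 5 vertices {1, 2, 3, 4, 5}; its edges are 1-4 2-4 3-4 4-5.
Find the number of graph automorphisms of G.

Vertex 4 has degree 4 and every other vertex has degree 1, so G is the star K_{1,4} with centre 4. The 4 leaves are pairwise interchangeable while the centre is fixed, giving Aut(G) = S_4.

24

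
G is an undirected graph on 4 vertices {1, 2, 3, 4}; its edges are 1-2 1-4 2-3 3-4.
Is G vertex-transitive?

Yes

G is 2-regular and bipartite with parts {2, 4} and {1, 3} (each part is independent and every cross-pair is an edge), so G = K_{2,2}. Each part can be permuted independently (S_2 × S_2) and the two equal-size parts can also be swapped, giving (S_2 × S_2) ⋊ Z_2 of order 2·(2!)² = 8. Under this action every vertex can be carried to every other, so G is vertex-transitive.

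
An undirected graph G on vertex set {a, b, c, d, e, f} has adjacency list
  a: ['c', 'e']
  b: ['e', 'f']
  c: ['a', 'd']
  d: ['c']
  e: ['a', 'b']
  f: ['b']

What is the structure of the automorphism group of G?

The degree sequence is [2, 2, 2, 1, 2, 1]; the two degree-1 vertices d and f are the ends of a path, so G = P_6. A path has exactly one nontrivial symmetry — reversal — giving Aut(G) of order 2.

C_2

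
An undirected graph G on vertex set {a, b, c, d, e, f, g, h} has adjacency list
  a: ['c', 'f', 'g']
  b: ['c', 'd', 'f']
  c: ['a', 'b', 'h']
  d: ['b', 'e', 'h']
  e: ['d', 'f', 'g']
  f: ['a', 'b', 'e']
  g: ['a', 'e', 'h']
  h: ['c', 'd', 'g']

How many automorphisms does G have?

G is 3-regular and bipartite on 2^3 = 8 vertices with girth 4; it is the hypercube graph Q_3. Aut(Q_3) consists of the signed permutations of the 3 coordinate axes: 3! permutations times 2^3 sign flips, so |Aut| = 2^3·3! = 48.

48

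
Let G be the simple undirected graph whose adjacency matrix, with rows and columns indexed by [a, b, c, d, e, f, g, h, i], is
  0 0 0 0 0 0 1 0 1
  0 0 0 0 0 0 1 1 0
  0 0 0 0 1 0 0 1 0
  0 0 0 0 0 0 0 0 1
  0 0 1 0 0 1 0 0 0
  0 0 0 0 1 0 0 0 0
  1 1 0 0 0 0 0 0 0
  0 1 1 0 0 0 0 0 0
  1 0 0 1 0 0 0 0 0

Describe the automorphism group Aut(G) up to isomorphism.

The degree sequence is [2, 2, 2, 1, 2, 1, 2, 2, 2]; the two degree-1 vertices d and f are the ends of a path, so G = P_9. A path has exactly one nontrivial symmetry — reversal — giving Aut(G) of order 2.

C_2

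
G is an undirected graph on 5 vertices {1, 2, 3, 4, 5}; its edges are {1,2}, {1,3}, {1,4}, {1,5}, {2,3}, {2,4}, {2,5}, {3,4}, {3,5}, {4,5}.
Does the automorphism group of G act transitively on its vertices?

Every vertex has degree 4, so G is the complete graph K_5. Any permutation of the 5 vertices preserves K_5, so Aut(K_5) = S_5 of order 5! = 120. This group acts transitively on the 5 vertices.

Yes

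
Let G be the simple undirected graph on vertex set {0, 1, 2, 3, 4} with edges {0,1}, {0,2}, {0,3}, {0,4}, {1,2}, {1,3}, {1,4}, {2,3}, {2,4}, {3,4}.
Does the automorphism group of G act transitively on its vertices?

Every vertex has degree 4, so G is the complete graph K_5. Any permutation of the 5 vertices preserves K_5, so Aut(K_5) = S_5 of order 5! = 120. This group acts transitively on the 5 vertices.

Yes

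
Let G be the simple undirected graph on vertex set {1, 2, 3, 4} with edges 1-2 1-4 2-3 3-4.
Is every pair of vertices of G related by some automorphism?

G is 2-regular and bipartite on 2^2 = 4 vertices with girth 4; it is the hypercube graph Q_2. The symmetry group of the 2-cube is the hyperoctahedral group B_2 = Z_2 ≀ S_2, of order 2^2·2! = 8. Under this action every vertex can be carried to every other, so G is vertex-transitive.

Yes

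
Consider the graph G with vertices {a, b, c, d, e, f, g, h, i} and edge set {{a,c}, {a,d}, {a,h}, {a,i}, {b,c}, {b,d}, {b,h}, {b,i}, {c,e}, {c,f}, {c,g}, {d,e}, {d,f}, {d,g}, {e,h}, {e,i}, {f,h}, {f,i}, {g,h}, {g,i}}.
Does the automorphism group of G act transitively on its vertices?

No

Automorphisms preserve degree, but G has vertices of degree 4 and vertices of degree 5; no automorphism maps one to the other, so G is not vertex-transitive.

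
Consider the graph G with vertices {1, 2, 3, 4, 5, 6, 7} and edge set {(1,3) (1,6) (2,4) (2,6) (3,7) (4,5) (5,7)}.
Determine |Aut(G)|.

G is 2-regular and connected on 7 vertices, i.e. the cycle C_7. C_7 has 7 rotations and 7 reflections, so Aut(C_7) ≅ D_7 of order 14.

14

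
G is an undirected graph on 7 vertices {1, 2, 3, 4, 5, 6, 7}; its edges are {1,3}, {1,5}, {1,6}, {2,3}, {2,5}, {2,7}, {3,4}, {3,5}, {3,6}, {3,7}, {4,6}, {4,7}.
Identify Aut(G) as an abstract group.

D_6

Vertex 3 is the unique vertex of degree 6; the remaining 6 vertices each have degree 3 and induce a cycle, so G is the wheel on 7 vertices with hub 3. With the hub fixed, the remaining symmetry is that of the rim cycle C_6, giving the dihedral group D_6.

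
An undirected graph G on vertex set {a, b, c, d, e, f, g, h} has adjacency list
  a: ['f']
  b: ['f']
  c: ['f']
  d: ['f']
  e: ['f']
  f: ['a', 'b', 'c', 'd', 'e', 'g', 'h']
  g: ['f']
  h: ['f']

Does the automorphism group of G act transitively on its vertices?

Vertex f is the only vertex of degree 7, so every automorphism fixes it; G is not vertex-transitive.

No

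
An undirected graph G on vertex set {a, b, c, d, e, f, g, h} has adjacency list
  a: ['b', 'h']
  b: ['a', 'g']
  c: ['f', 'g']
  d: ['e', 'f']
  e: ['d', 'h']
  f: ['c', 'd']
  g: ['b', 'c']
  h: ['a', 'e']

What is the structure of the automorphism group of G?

G is 2-regular and connected on 8 vertices, i.e. the cycle C_8. C_8 has 8 rotations and 8 reflections, so Aut(C_8) ≅ D_8 of order 16.

D_8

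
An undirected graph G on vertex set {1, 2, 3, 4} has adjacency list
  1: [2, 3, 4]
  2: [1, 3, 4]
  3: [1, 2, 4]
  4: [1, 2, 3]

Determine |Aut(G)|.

All 4 vertices are pairwise adjacent: G = K_4. Every bijection on the vertex set is an automorphism of K_4; hence Aut(K_4) ≅ S_4, order 24.

24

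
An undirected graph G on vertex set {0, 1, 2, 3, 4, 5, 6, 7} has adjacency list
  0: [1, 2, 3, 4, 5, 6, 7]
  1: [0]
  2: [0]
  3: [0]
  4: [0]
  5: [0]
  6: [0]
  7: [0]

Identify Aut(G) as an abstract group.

S_7

Vertex 0 has degree 7 and every other vertex has degree 1, so G is the star K_{1,7} with centre 0. The 7 leaves are pairwise interchangeable while the centre is fixed, giving Aut(G) = S_7.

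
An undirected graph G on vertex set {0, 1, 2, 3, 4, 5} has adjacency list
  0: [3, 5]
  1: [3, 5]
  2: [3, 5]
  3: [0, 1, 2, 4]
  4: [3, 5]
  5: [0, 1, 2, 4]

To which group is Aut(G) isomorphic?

The vertices split by degree into {3, 5} (degree 4) and {0, 1, 2, 4} (degree 2); every edge runs between the two parts, so G is the complete bipartite graph K_{2,4}. The parts have unequal sizes, so no automorphism swaps them; each part is permuted independently, giving S_4 × S_2 of order 4!·2! = 48.

S_4 × S_2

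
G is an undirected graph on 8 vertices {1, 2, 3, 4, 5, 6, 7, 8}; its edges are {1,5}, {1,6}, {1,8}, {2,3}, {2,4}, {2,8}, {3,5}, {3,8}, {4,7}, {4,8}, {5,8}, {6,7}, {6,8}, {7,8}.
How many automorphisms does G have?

14

Vertex 8 is the unique vertex of degree 7; the remaining 7 vertices each have degree 3 and induce a cycle, so G is the wheel on 8 vertices with hub 8. With the hub fixed, the remaining symmetry is that of the rim cycle C_7, giving the dihedral group D_7.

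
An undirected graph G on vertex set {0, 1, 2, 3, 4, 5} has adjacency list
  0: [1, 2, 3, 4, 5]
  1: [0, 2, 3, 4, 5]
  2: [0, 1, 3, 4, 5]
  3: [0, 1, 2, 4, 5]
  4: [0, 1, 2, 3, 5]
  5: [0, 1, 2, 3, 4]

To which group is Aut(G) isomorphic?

the symmetric group on 6 letters

Every vertex has degree 5, so G is the complete graph K_6. Any permutation of the 6 vertices preserves K_6, so Aut(K_6) = S_6 of order 6! = 720.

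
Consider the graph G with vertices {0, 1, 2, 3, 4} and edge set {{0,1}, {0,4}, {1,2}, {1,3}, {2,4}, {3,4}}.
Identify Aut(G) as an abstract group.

S_3 × S_2

The vertices split by degree into {1, 4} (degree 3) and {0, 2, 3} (degree 2); every edge runs between the two parts, so G is the complete bipartite graph K_{2,3}. Automorphisms preserve the bipartition setwise (since the parts differ in size) and act as S_3 × S_2 within it; |Aut| = 12.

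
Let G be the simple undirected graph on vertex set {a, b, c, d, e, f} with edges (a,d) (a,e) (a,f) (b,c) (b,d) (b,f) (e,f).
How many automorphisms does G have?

1

The degree sequence is [3, 3, 1, 2, 2, 3]. Checking the degree-preserving permutations of the vertex set shows that none except the identity preserves every edge, so Aut(G) is trivial.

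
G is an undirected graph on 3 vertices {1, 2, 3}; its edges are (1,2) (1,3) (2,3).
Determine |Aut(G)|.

All 3 vertices are pairwise adjacent: G = K_3. Every bijection on the vertex set is an automorphism of K_3; hence Aut(K_3) ≅ S_3, order 6.

6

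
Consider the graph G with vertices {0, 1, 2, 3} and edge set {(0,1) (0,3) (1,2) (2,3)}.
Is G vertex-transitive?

Every vertex has degree 2 and the graph is connected, so G is the 4-cycle C_4. The automorphisms of the 4-cycle are exactly the symmetries of a regular 4-gon: the dihedral group D_4, |D_4| = 8. This group acts transitively on the 4 vertices.

Yes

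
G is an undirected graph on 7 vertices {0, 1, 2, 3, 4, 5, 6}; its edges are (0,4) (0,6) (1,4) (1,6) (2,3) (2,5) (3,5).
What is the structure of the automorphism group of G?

D_3 × D_4

G has two connected components, {0, 1, 4, 6} and {2, 3, 5}; each is 2-regular, so G = C_4 ⊔ C_3. No automorphism exchanges components of different sizes, hence Aut(G) is the direct product D_3 × D_4, order 48.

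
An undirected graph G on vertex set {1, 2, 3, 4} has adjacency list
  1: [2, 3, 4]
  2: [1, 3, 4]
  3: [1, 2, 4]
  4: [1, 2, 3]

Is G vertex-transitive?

All 4 vertices are pairwise adjacent: G = K_4. Any permutation of the 4 vertices preserves K_4, so Aut(K_4) = S_4 of order 4! = 24. This group acts transitively on the 4 vertices.

Yes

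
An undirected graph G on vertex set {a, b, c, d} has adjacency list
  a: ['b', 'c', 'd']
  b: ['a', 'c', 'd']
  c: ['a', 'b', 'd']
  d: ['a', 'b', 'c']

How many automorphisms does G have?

Every vertex has degree 3, so G is the complete graph K_4. Every bijection on the vertex set is an automorphism of K_4; hence Aut(K_4) ≅ S_4, order 24.

24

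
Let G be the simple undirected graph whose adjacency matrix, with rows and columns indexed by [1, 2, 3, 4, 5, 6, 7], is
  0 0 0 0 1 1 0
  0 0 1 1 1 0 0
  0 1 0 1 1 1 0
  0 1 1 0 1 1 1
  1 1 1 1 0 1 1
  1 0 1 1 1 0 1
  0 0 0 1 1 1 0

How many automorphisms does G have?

1

Degrees alone do not determine every vertex (e.g. 2 and 7 both have degree 3), but their neighbour-degree multisets differ: N(2) has degrees [4, 5, 6] while N(7) has degrees [5, 5, 6]. Repeating this refinement separates all vertices, so the only automorphism is the identity.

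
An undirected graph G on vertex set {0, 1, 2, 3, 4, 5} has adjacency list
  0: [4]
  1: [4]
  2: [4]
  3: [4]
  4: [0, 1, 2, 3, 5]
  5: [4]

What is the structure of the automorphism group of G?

Vertex 4 has degree 5 and every other vertex has degree 1, so G is the star K_{1,5} with centre 4. Any automorphism fixes the centre and permutes the 5 leaves freely, so Aut(G) ≅ S_5 of order 5! = 120.

S_5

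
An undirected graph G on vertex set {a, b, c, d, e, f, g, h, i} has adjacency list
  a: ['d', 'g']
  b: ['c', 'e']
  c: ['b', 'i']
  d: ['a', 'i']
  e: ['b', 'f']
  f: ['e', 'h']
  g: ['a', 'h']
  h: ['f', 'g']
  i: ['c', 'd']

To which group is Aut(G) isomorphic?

D_9

Every vertex has degree 2 and the graph is connected, so G is the 9-cycle C_9. C_9 has 9 rotations and 9 reflections, so Aut(C_9) ≅ D_9 of order 18.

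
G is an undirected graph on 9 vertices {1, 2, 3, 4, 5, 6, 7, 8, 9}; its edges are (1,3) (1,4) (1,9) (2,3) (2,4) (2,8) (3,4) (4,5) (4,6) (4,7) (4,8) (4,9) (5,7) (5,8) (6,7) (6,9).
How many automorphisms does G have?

16

Vertex 4 is the unique vertex of degree 8; the remaining 8 vertices each have degree 3 and induce a cycle, so G is the wheel on 9 vertices with hub 4. Every automorphism fixes the hub and acts on the rim 8-cycle, so Aut(G) ≅ Aut(C_8) = D_8 of order 16.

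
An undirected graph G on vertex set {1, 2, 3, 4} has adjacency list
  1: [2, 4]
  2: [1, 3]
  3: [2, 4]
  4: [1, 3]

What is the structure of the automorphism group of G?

G is 2-regular and connected on 4 vertices, i.e. the cycle C_4. C_4 has 4 rotations and 4 reflections, so Aut(C_4) ≅ D_4 of order 8.

D_4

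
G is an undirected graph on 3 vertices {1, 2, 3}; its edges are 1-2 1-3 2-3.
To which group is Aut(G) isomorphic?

S_3

All 3 vertices are pairwise adjacent: G = K_3. Any permutation of the 3 vertices preserves K_3, so Aut(K_3) = S_3 of order 3! = 6.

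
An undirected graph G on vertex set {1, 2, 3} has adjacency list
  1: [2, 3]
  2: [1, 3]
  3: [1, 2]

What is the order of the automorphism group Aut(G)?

6

Every vertex has degree 2, so G is the complete graph K_3. Any permutation of the 3 vertices preserves K_3, so Aut(K_3) = S_3 of order 3! = 6.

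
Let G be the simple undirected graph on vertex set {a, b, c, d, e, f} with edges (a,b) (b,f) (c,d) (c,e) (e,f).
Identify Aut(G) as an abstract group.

Z_2

The degree sequence is [1, 2, 2, 1, 2, 2]; the two degree-1 vertices a and d are the ends of a path, so G = P_6. The only nontrivial automorphism of a path is the end-to-end reflection, so Aut(G) ≅ Z_2.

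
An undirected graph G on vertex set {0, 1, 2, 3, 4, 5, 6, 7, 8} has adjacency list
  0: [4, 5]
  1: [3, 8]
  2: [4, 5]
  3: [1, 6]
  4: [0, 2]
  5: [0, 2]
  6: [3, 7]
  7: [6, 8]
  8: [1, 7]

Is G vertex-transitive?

No

G has two connected components, {1, 3, 6, 7, 8} and {0, 2, 4, 5}; each is 2-regular, so G = C_5 ⊔ C_4. The orbit of 0 under Aut(G) is {0, 2, 4, 5}, which does not contain 1, so G is not vertex-transitive.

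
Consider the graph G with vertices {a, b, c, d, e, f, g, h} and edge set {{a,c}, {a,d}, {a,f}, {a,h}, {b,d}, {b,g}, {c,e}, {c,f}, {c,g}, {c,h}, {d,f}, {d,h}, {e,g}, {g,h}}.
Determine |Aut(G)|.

Degrees alone do not determine every vertex (e.g. a and d both have degree 4), but their neighbour-degree multisets differ: N(a) has degrees [3, 4, 4, 5] while N(d) has degrees [2, 3, 4, 4]. Repeating this refinement separates all vertices, so the only automorphism is the identity.

1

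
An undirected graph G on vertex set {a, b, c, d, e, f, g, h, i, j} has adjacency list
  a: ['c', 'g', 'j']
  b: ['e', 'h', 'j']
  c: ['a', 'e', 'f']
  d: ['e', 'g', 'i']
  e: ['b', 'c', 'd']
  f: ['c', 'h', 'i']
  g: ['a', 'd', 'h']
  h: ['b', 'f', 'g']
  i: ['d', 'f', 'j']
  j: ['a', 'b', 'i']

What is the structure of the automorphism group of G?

the symmetric group S_5

G is 3-regular on 10 vertices with no triangles and no 4-cycles (girth 5): this is the Petersen graph. Viewing the Petersen graph as the Kneser graph K(5,2) — vertices are 2-subsets of {1,…,5}, edges join disjoint pairs — its automorphisms are exactly the permutations of the 5-element set, so Aut ≅ S_5 of order 120.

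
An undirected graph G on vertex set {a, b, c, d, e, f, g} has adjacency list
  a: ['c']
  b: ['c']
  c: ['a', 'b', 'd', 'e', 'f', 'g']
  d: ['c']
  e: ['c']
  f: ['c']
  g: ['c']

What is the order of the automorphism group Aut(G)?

Vertex c has degree 6 and every other vertex has degree 1, so G is the star K_{1,6} with centre c. Any automorphism fixes the centre and permutes the 6 leaves freely, so Aut(G) ≅ S_6 of order 6! = 720.

720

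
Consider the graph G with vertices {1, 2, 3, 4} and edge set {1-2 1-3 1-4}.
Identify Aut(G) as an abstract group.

Vertex 1 has degree 3 and every other vertex has degree 1, so G is the star K_{1,3} with centre 1. The 3 leaves are pairwise interchangeable while the centre is fixed, giving Aut(G) = S_3.

the symmetric group on 3 letters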